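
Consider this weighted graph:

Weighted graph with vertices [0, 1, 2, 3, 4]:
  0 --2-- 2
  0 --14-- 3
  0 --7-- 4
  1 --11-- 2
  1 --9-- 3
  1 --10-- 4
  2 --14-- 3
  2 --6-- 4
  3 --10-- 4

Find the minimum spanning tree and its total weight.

Applying Kruskal's algorithm (sort edges by weight, add if no cycle):
  Add (0,2) w=2
  Add (2,4) w=6
  Skip (0,4) w=7 (creates cycle)
  Add (1,3) w=9
  Add (1,4) w=10
  Skip (3,4) w=10 (creates cycle)
  Skip (1,2) w=11 (creates cycle)
  Skip (0,3) w=14 (creates cycle)
  Skip (2,3) w=14 (creates cycle)
MST weight = 27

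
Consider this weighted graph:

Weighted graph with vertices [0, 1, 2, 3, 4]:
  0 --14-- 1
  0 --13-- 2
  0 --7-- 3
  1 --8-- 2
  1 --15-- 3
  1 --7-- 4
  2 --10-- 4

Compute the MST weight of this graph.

Applying Kruskal's algorithm (sort edges by weight, add if no cycle):
  Add (0,3) w=7
  Add (1,4) w=7
  Add (1,2) w=8
  Skip (2,4) w=10 (creates cycle)
  Add (0,2) w=13
  Skip (0,1) w=14 (creates cycle)
  Skip (1,3) w=15 (creates cycle)
MST weight = 35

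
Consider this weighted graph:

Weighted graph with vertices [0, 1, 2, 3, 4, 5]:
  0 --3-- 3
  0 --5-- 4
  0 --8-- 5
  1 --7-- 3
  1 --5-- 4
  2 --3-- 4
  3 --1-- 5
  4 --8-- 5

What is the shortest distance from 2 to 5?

Using Dijkstra's algorithm from vertex 2:
Shortest path: 2 -> 4 -> 5
Total weight: 3 + 8 = 11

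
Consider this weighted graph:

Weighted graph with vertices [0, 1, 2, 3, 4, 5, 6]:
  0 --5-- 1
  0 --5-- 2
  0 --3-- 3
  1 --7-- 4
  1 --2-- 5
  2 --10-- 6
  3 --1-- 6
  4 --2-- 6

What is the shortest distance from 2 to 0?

Using Dijkstra's algorithm from vertex 2:
Shortest path: 2 -> 0
Total weight: 5 = 5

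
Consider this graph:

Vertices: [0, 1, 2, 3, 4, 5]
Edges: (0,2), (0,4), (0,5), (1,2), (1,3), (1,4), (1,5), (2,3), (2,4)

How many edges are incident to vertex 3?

Vertex 3 has neighbors [1, 2], so deg(3) = 2.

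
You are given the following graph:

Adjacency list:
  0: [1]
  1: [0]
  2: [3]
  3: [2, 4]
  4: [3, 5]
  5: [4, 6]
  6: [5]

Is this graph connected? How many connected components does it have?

Checking connectivity: the graph has 2 connected component(s).
Components: [[0, 1], [2, 3, 4, 5, 6]]. The graph is NOT connected.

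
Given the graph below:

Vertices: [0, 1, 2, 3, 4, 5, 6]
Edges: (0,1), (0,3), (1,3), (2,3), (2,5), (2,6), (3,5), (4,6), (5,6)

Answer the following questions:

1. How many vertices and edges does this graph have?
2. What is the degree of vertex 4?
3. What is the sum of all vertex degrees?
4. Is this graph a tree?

Count: 7 vertices, 9 edges.
Vertex 4 has neighbors [6], degree = 1.
Handshaking lemma: 2 * 9 = 18.
A tree on 7 vertices has 6 edges. This graph has 9 edges (3 extra). Not a tree.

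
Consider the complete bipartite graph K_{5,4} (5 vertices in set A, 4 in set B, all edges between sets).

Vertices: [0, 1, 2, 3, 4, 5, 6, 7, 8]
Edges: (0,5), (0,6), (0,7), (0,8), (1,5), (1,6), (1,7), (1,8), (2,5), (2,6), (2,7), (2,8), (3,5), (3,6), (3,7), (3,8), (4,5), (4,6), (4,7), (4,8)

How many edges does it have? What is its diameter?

K_{5,4} has 5 * 4 = 20 edges.
Any vertex reaches any opposite-side vertex in 1 step; same-side vertices reach in 2 steps via any opposite-side vertex.
Diameter = 2.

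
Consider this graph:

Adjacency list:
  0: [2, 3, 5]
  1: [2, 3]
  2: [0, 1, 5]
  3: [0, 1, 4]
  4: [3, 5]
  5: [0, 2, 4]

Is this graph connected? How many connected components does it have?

Checking connectivity: the graph has 1 connected component(s).
All vertices are reachable from each other. The graph IS connected.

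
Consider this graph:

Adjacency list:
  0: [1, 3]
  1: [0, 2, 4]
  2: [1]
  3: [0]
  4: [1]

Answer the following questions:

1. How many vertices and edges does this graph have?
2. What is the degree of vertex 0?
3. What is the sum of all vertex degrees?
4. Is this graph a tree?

Count: 5 vertices, 4 edges.
Vertex 0 has neighbors [1, 3], degree = 2.
Handshaking lemma: 2 * 4 = 8.
A graph is a tree iff it is connected and has exactly n-1 edges. This graph is connected (all 5 vertices in one component) and has 5-1 = 4 edges. It is a tree.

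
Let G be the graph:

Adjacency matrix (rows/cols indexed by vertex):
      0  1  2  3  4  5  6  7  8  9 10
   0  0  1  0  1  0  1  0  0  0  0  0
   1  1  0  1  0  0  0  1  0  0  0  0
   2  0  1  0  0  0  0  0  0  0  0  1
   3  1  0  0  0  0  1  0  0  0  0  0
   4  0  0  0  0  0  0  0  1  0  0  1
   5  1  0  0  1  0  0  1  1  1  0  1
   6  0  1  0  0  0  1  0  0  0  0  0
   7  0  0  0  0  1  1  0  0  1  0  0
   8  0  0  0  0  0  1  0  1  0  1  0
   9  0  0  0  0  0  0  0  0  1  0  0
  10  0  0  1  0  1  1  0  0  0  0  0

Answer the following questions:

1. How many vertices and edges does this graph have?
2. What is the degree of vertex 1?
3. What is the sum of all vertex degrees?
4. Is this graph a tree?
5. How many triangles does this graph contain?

Count: 11 vertices, 15 edges.
Vertex 1 has neighbors [0, 2, 6], degree = 3.
Handshaking lemma: 2 * 15 = 30.
A tree on 11 vertices has 10 edges. This graph has 15 edges (5 extra). Not a tree.
Number of triangles = 2.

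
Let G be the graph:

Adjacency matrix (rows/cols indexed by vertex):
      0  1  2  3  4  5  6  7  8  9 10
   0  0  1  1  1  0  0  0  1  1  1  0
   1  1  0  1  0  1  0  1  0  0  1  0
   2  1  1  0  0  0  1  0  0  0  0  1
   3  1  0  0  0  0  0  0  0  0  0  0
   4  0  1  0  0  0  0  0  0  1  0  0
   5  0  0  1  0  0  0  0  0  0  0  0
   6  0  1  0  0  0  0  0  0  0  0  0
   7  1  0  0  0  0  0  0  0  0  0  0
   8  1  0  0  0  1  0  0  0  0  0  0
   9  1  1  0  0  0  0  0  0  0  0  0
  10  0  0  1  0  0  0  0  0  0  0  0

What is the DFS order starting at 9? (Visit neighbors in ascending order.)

DFS from vertex 9 (neighbors processed in ascending order):
Visit order: 9, 0, 1, 2, 5, 10, 4, 8, 6, 3, 7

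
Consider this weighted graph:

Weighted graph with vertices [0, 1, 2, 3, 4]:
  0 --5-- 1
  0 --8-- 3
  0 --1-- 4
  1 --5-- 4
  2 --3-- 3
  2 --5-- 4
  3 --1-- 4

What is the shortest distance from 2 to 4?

Using Dijkstra's algorithm from vertex 2:
Shortest path: 2 -> 3 -> 4
Total weight: 3 + 1 = 4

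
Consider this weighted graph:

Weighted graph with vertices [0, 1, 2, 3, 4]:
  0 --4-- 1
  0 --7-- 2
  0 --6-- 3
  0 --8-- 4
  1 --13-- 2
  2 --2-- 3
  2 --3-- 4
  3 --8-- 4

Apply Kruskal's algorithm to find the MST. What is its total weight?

Applying Kruskal's algorithm (sort edges by weight, add if no cycle):
  Add (2,3) w=2
  Add (2,4) w=3
  Add (0,1) w=4
  Add (0,3) w=6
  Skip (0,2) w=7 (creates cycle)
  Skip (0,4) w=8 (creates cycle)
  Skip (3,4) w=8 (creates cycle)
  Skip (1,2) w=13 (creates cycle)
MST weight = 15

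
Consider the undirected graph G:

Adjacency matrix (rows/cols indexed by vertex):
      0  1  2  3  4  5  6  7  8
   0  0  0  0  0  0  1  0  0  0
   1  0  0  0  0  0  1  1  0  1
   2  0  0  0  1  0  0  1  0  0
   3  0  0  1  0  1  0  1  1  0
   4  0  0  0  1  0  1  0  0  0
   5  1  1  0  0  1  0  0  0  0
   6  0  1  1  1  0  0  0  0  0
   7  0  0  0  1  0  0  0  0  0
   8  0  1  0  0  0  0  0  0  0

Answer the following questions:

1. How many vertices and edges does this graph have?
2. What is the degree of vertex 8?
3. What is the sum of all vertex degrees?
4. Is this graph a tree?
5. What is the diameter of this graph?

Count: 9 vertices, 10 edges.
Vertex 8 has neighbors [1], degree = 1.
Handshaking lemma: 2 * 10 = 20.
A tree on 9 vertices has 8 edges. This graph has 10 edges (2 extra). Not a tree.
Diameter (longest shortest path) = 4.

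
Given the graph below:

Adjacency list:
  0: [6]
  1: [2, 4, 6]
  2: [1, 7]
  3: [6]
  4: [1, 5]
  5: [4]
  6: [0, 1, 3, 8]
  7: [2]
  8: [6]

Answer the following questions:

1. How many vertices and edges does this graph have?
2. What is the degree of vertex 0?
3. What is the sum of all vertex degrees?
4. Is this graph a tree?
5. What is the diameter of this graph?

Count: 9 vertices, 8 edges.
Vertex 0 has neighbors [6], degree = 1.
Handshaking lemma: 2 * 8 = 16.
A graph is a tree iff it is connected and has exactly n-1 edges. This graph is connected (all 9 vertices in one component) and has 9-1 = 8 edges. It is a tree.
Diameter (longest shortest path) = 4.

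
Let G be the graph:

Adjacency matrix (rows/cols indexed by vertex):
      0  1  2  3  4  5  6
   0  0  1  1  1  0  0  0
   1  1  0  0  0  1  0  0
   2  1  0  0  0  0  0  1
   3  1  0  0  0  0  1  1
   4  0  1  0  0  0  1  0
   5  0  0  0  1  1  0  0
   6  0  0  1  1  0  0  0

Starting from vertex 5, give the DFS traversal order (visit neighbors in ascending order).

DFS from vertex 5 (neighbors processed in ascending order):
Visit order: 5, 3, 0, 1, 4, 2, 6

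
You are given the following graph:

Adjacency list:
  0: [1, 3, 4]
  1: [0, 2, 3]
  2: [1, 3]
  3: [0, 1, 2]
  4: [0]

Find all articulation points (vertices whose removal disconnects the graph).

An articulation point is a vertex whose removal disconnects the graph.
Articulation points: [0]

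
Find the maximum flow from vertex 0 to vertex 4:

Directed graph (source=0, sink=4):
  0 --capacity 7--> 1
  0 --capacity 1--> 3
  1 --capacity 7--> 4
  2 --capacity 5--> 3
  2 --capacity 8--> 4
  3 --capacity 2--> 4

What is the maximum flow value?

Computing max flow:
  Flow on (0->1): 7/7
  Flow on (0->3): 1/1
  Flow on (1->4): 7/7
  Flow on (3->4): 1/2
Maximum flow = 8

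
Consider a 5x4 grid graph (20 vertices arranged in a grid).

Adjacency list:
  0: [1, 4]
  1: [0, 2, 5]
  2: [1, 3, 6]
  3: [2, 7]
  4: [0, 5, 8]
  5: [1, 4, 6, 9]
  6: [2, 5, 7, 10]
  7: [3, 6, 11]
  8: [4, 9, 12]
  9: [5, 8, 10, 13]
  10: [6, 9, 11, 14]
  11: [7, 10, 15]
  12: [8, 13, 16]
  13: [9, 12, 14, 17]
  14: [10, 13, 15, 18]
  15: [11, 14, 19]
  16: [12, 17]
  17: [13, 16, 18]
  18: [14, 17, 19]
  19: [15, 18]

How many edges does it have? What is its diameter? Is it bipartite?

A 5x4 grid has 16 vertical edges and 15 horizontal edges.
Total edges = 16 + 15 = 31.
Diameter = (5-1) + (4-1) = 7 (corner to opposite corner).
Grid graphs are bipartite (checkerboard coloring).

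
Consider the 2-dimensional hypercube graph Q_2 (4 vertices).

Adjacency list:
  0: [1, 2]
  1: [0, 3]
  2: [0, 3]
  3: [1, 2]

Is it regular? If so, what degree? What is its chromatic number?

In Q_2, every vertex has exactly 2 neighbors (flip one of 2 bits), so it is 2-regular.
Q_2 is bipartite (partition by bit-parity), so chromatic number = 2.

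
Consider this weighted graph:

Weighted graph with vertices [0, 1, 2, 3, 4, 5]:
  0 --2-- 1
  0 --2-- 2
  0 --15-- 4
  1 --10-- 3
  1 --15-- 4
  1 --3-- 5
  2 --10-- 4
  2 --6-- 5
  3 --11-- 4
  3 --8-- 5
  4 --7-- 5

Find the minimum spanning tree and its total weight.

Applying Kruskal's algorithm (sort edges by weight, add if no cycle):
  Add (0,2) w=2
  Add (0,1) w=2
  Add (1,5) w=3
  Skip (2,5) w=6 (creates cycle)
  Add (4,5) w=7
  Add (3,5) w=8
  Skip (1,3) w=10 (creates cycle)
  Skip (2,4) w=10 (creates cycle)
  Skip (3,4) w=11 (creates cycle)
  Skip (0,4) w=15 (creates cycle)
  Skip (1,4) w=15 (creates cycle)
MST weight = 22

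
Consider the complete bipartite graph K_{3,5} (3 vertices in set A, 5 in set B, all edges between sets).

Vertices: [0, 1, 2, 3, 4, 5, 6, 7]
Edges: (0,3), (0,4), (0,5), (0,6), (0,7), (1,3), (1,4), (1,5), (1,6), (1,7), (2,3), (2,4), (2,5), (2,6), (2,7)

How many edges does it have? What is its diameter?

K_{3,5} has 3 * 5 = 15 edges.
Any vertex reaches any opposite-side vertex in 1 step; same-side vertices reach in 2 steps via any opposite-side vertex.
Diameter = 2.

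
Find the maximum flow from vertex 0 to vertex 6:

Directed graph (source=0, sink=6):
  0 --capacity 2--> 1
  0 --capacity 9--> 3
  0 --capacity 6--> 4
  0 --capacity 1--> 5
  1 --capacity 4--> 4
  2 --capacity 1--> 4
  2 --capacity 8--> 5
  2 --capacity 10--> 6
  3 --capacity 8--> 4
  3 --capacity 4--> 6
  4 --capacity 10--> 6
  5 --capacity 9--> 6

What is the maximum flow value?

Computing max flow:
  Flow on (0->1): 2/2
  Flow on (0->3): 9/9
  Flow on (0->4): 3/6
  Flow on (0->5): 1/1
  Flow on (1->4): 2/4
  Flow on (3->4): 5/8
  Flow on (3->6): 4/4
  Flow on (4->6): 10/10
  Flow on (5->6): 1/9
Maximum flow = 15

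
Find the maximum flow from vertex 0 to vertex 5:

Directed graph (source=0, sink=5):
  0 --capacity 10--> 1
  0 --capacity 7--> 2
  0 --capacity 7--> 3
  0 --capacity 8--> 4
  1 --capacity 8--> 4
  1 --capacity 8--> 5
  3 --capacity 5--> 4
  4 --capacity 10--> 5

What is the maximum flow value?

Computing max flow:
  Flow on (0->1): 8/10
  Flow on (0->3): 5/7
  Flow on (0->4): 5/8
  Flow on (1->5): 8/8
  Flow on (3->4): 5/5
  Flow on (4->5): 10/10
Maximum flow = 18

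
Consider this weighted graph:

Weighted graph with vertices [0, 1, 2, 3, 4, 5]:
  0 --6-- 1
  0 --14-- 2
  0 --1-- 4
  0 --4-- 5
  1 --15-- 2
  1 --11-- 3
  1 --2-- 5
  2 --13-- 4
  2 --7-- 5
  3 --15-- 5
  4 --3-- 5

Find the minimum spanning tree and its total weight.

Applying Kruskal's algorithm (sort edges by weight, add if no cycle):
  Add (0,4) w=1
  Add (1,5) w=2
  Add (4,5) w=3
  Skip (0,5) w=4 (creates cycle)
  Skip (0,1) w=6 (creates cycle)
  Add (2,5) w=7
  Add (1,3) w=11
  Skip (2,4) w=13 (creates cycle)
  Skip (0,2) w=14 (creates cycle)
  Skip (1,2) w=15 (creates cycle)
  Skip (3,5) w=15 (creates cycle)
MST weight = 24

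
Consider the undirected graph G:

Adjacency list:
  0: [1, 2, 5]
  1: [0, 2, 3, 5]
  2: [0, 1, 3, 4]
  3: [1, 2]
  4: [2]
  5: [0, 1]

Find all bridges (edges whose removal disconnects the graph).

A bridge is an edge whose removal increases the number of connected components.
Bridges found: (2,4)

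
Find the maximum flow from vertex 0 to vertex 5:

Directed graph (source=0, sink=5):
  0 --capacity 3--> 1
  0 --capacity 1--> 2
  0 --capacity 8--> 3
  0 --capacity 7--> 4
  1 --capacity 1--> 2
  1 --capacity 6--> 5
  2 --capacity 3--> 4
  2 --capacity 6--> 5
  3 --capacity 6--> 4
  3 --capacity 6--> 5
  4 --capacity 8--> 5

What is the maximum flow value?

Computing max flow:
  Flow on (0->1): 3/3
  Flow on (0->2): 1/1
  Flow on (0->3): 8/8
  Flow on (0->4): 6/7
  Flow on (1->5): 3/6
  Flow on (2->5): 1/6
  Flow on (3->4): 2/6
  Flow on (3->5): 6/6
  Flow on (4->5): 8/8
Maximum flow = 18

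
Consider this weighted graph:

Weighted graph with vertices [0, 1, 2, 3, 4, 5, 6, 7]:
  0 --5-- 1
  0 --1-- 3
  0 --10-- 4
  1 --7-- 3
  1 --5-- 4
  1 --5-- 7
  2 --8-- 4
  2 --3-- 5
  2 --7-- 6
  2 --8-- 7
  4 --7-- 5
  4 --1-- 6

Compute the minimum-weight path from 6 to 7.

Using Dijkstra's algorithm from vertex 6:
Shortest path: 6 -> 4 -> 1 -> 7
Total weight: 1 + 5 + 5 = 11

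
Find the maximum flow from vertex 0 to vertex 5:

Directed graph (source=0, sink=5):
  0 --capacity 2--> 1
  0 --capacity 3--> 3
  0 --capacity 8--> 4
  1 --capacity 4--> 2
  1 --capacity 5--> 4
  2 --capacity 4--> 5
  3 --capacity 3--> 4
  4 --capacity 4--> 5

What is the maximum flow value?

Computing max flow:
  Flow on (0->1): 2/2
  Flow on (0->4): 4/8
  Flow on (1->2): 2/4
  Flow on (2->5): 2/4
  Flow on (4->5): 4/4
Maximum flow = 6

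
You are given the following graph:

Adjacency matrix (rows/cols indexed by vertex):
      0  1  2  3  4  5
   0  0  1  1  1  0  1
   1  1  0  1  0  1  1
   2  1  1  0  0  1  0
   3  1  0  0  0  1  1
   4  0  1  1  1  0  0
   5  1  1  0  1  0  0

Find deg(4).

Vertex 4 has neighbors [1, 2, 3], so deg(4) = 3.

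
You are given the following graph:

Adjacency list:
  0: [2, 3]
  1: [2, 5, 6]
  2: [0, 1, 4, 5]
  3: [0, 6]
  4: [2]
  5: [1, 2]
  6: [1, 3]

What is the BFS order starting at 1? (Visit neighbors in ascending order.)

BFS from vertex 1 (neighbors processed in ascending order):
Visit order: 1, 2, 5, 6, 0, 4, 3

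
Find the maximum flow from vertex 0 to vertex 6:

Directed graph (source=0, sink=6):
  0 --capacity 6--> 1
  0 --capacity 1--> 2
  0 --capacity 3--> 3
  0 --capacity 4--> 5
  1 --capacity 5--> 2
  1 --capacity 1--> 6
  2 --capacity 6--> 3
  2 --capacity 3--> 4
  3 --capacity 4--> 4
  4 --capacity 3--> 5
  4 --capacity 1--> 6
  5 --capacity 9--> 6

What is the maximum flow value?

Computing max flow:
  Flow on (0->1): 5/6
  Flow on (0->5): 4/4
  Flow on (1->2): 4/5
  Flow on (1->6): 1/1
  Flow on (2->3): 1/6
  Flow on (2->4): 3/3
  Flow on (3->4): 1/4
  Flow on (4->5): 3/3
  Flow on (4->6): 1/1
  Flow on (5->6): 7/9
Maximum flow = 9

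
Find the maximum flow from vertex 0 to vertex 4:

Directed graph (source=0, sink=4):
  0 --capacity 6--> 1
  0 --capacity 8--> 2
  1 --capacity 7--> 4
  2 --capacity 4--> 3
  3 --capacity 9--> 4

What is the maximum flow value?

Computing max flow:
  Flow on (0->1): 6/6
  Flow on (0->2): 4/8
  Flow on (1->4): 6/7
  Flow on (2->3): 4/4
  Flow on (3->4): 4/9
Maximum flow = 10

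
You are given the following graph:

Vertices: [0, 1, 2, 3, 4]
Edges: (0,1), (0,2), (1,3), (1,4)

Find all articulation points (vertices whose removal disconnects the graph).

An articulation point is a vertex whose removal disconnects the graph.
Articulation points: [0, 1]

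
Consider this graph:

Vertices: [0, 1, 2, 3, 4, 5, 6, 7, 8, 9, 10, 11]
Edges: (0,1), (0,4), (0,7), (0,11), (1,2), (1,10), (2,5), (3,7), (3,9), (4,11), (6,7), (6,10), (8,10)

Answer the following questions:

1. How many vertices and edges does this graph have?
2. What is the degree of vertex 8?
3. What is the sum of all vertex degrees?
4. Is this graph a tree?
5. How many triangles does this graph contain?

Count: 12 vertices, 13 edges.
Vertex 8 has neighbors [10], degree = 1.
Handshaking lemma: 2 * 13 = 26.
A tree on 12 vertices has 11 edges. This graph has 13 edges (2 extra). Not a tree.
Number of triangles = 1.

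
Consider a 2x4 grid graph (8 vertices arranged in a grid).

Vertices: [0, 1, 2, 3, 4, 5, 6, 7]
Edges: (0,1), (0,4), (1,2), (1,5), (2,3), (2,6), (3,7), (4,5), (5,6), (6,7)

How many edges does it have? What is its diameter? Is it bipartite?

A 2x4 grid has 4 vertical edges and 6 horizontal edges.
Total edges = 4 + 6 = 10.
Diameter = (2-1) + (4-1) = 4 (corner to opposite corner).
Grid graphs are bipartite (checkerboard coloring).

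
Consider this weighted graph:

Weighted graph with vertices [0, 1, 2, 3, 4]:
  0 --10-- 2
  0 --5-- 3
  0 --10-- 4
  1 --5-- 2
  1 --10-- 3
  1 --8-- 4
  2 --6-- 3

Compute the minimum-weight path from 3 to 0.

Using Dijkstra's algorithm from vertex 3:
Shortest path: 3 -> 0
Total weight: 5 = 5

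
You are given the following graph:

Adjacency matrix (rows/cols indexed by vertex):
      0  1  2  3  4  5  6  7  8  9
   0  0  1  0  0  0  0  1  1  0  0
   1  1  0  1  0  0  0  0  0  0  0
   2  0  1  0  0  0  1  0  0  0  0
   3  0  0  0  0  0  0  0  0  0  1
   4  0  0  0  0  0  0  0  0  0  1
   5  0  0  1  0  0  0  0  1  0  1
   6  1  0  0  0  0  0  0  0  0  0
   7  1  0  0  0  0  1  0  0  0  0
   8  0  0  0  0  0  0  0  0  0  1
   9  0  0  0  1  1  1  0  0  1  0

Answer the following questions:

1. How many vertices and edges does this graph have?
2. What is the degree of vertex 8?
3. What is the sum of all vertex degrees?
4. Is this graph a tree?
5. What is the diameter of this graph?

Count: 10 vertices, 10 edges.
Vertex 8 has neighbors [9], degree = 1.
Handshaking lemma: 2 * 10 = 20.
A tree on 10 vertices has 9 edges. This graph has 10 edges (1 extra). Not a tree.
Diameter (longest shortest path) = 5.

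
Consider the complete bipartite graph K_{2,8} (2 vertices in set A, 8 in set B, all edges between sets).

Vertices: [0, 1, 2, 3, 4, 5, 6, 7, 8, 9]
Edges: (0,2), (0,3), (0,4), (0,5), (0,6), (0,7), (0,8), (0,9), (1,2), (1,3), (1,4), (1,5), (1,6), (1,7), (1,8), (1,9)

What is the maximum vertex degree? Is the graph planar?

Set-A vertices have degree 8; set-B vertices have degree 2. Maximum degree = max(2,8) = 8.
min(2,8) <= 2, so K_{2,8} avoids a K_{3,3} subdivision and is planar.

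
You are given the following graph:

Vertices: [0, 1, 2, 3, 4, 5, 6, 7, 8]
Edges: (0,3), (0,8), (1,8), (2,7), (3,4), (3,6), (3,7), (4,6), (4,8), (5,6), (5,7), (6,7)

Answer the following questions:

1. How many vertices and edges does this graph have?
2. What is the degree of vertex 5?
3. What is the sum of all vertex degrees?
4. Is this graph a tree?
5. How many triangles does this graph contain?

Count: 9 vertices, 12 edges.
Vertex 5 has neighbors [6, 7], degree = 2.
Handshaking lemma: 2 * 12 = 24.
A tree on 9 vertices has 8 edges. This graph has 12 edges (4 extra). Not a tree.
Number of triangles = 3.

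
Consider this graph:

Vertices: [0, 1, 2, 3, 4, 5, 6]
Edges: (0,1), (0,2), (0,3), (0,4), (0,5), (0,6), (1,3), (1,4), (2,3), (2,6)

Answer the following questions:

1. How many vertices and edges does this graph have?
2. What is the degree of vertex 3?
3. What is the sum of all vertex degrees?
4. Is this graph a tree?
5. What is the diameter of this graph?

Count: 7 vertices, 10 edges.
Vertex 3 has neighbors [0, 1, 2], degree = 3.
Handshaking lemma: 2 * 10 = 20.
A tree on 7 vertices has 6 edges. This graph has 10 edges (4 extra). Not a tree.
Diameter (longest shortest path) = 2.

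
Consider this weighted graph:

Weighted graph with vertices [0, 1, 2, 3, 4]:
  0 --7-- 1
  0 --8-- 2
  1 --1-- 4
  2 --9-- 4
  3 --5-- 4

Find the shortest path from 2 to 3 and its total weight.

Using Dijkstra's algorithm from vertex 2:
Shortest path: 2 -> 4 -> 3
Total weight: 9 + 5 = 14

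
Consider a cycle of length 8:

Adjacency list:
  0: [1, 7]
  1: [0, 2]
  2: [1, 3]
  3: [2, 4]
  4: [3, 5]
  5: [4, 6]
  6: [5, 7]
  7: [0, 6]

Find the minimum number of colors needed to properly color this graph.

This is an even cycle (C_8). Even cycles are bipartite.
Chromatic number = 2.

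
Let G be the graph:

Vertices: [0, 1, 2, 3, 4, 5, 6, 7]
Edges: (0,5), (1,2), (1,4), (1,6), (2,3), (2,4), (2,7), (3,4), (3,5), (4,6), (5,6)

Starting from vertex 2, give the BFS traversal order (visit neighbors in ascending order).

BFS from vertex 2 (neighbors processed in ascending order):
Visit order: 2, 1, 3, 4, 7, 6, 5, 0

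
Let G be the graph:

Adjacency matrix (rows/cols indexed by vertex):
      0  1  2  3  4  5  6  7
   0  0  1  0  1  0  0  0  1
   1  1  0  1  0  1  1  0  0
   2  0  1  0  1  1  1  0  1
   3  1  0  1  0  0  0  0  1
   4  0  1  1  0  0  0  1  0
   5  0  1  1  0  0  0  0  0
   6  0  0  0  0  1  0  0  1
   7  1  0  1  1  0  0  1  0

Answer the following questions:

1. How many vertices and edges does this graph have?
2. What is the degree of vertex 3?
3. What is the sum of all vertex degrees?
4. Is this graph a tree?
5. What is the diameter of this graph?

Count: 8 vertices, 13 edges.
Vertex 3 has neighbors [0, 2, 7], degree = 3.
Handshaking lemma: 2 * 13 = 26.
A tree on 8 vertices has 7 edges. This graph has 13 edges (6 extra). Not a tree.
Diameter (longest shortest path) = 3.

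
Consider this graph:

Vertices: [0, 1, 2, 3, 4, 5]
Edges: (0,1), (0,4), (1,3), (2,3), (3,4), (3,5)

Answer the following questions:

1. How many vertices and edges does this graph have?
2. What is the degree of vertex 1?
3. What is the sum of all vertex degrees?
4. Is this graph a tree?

Count: 6 vertices, 6 edges.
Vertex 1 has neighbors [0, 3], degree = 2.
Handshaking lemma: 2 * 6 = 12.
A tree on 6 vertices has 5 edges. This graph has 6 edges (1 extra). Not a tree.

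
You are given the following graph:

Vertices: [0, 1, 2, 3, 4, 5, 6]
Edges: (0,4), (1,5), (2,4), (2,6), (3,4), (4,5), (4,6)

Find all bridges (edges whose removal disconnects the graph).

A bridge is an edge whose removal increases the number of connected components.
Bridges found: (0,4), (1,5), (3,4), (4,5)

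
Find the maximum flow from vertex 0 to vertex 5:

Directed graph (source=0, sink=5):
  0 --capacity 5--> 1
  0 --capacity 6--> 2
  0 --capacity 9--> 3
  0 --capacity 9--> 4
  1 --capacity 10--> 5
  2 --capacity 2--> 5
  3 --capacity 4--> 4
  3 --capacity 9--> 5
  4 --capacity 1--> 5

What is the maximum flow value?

Computing max flow:
  Flow on (0->1): 5/5
  Flow on (0->2): 2/6
  Flow on (0->3): 9/9
  Flow on (0->4): 1/9
  Flow on (1->5): 5/10
  Flow on (2->5): 2/2
  Flow on (3->5): 9/9
  Flow on (4->5): 1/1
Maximum flow = 17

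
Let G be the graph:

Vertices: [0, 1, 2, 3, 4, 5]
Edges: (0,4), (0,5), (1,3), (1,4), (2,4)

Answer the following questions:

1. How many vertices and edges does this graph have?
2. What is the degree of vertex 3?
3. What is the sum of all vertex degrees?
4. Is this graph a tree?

Count: 6 vertices, 5 edges.
Vertex 3 has neighbors [1], degree = 1.
Handshaking lemma: 2 * 5 = 10.
A graph is a tree iff it is connected and has exactly n-1 edges. This graph is connected (all 6 vertices in one component) and has 6-1 = 5 edges. It is a tree.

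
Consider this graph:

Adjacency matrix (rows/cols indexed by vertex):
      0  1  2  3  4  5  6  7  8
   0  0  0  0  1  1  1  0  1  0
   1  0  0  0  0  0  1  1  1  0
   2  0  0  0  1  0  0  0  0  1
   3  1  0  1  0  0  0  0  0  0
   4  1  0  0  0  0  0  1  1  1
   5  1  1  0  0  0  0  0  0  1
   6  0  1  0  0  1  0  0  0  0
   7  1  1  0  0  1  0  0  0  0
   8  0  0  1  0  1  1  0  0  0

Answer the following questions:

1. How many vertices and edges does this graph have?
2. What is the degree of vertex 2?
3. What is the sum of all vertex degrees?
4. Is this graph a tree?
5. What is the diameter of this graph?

Count: 9 vertices, 13 edges.
Vertex 2 has neighbors [3, 8], degree = 2.
Handshaking lemma: 2 * 13 = 26.
A tree on 9 vertices has 8 edges. This graph has 13 edges (5 extra). Not a tree.
Diameter (longest shortest path) = 3.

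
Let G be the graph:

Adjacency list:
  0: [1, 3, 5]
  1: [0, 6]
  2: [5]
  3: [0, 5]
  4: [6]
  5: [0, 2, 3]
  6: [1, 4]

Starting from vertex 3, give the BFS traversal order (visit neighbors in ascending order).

BFS from vertex 3 (neighbors processed in ascending order):
Visit order: 3, 0, 5, 1, 2, 6, 4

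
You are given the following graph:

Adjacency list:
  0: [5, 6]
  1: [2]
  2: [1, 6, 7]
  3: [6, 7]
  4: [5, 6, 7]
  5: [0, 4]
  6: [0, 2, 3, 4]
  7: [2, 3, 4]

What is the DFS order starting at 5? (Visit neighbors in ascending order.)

DFS from vertex 5 (neighbors processed in ascending order):
Visit order: 5, 0, 6, 2, 1, 7, 3, 4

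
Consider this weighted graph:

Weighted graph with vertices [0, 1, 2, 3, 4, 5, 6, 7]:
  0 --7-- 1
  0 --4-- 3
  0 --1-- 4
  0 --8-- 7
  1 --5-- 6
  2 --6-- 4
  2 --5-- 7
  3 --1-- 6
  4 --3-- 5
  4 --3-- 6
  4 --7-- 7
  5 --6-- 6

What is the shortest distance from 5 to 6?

Using Dijkstra's algorithm from vertex 5:
Shortest path: 5 -> 6
Total weight: 6 = 6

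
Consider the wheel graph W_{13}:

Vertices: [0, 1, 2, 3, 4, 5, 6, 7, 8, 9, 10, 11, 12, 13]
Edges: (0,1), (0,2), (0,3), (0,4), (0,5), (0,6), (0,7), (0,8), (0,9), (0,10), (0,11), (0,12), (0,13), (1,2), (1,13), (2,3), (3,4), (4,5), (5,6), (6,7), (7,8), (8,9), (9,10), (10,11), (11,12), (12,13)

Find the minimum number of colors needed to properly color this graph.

W_{13} = C_{13} plus a hub adjacent to every cycle vertex.
The outer cycle needs 3 colors (odd cycle); the hub is adjacent to all of them so needs a fresh color.
Chromatic number = 3 + 1 = 4.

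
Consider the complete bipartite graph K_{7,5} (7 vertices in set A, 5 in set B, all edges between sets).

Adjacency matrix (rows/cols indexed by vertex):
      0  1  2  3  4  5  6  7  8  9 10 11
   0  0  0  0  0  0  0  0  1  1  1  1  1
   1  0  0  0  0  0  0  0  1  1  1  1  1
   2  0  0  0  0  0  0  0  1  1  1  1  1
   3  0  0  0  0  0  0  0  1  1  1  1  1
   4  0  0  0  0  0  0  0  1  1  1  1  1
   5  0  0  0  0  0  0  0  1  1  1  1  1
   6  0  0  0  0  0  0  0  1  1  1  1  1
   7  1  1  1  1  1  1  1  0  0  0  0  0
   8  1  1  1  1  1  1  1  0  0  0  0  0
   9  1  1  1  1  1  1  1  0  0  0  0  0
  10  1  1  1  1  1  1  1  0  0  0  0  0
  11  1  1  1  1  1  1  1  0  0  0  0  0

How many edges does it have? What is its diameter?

K_{7,5} has 7 * 5 = 35 edges.
Any vertex reaches any opposite-side vertex in 1 step; same-side vertices reach in 2 steps via any opposite-side vertex.
Diameter = 2.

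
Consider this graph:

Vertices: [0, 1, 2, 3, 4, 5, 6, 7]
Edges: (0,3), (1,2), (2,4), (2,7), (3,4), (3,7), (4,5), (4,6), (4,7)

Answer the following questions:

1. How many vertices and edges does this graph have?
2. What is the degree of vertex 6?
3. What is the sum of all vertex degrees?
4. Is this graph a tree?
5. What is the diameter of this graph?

Count: 8 vertices, 9 edges.
Vertex 6 has neighbors [4], degree = 1.
Handshaking lemma: 2 * 9 = 18.
A tree on 8 vertices has 7 edges. This graph has 9 edges (2 extra). Not a tree.
Diameter (longest shortest path) = 4.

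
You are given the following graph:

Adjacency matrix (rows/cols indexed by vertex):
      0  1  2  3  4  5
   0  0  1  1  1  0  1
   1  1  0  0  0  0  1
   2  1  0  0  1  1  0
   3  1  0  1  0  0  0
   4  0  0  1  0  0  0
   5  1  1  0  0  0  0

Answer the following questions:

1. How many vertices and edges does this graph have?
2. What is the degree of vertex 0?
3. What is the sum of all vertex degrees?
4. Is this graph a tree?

Count: 6 vertices, 7 edges.
Vertex 0 has neighbors [1, 2, 3, 5], degree = 4.
Handshaking lemma: 2 * 7 = 14.
A tree on 6 vertices has 5 edges. This graph has 7 edges (2 extra). Not a tree.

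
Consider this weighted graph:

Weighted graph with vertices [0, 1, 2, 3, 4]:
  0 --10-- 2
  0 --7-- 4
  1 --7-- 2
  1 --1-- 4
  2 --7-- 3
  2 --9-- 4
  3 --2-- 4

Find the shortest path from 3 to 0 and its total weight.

Using Dijkstra's algorithm from vertex 3:
Shortest path: 3 -> 4 -> 0
Total weight: 2 + 7 = 9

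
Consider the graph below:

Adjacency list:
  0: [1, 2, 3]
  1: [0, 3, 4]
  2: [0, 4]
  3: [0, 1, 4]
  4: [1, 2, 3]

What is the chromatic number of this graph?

The graph has a maximum clique of size 3 (lower bound on chromatic number).
A valid 3-coloring: {0: 0, 1: 1, 2: 1, 3: 2, 4: 0}.
Chromatic number = 3.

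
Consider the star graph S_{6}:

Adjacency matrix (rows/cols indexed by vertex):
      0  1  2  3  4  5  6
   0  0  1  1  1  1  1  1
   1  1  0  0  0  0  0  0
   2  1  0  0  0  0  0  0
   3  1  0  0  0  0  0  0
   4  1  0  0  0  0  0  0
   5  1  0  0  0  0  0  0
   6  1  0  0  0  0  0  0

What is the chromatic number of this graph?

S_{6} has one hub adjacent to 6 leaves; leaves are pairwise non-adjacent.
Color the hub 0 and every leaf 1.
Chromatic number = 2.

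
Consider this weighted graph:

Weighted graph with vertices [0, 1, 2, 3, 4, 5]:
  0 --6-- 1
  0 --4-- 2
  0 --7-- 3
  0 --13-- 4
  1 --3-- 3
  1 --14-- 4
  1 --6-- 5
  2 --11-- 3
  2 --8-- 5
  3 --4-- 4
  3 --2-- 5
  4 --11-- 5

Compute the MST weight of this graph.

Applying Kruskal's algorithm (sort edges by weight, add if no cycle):
  Add (3,5) w=2
  Add (1,3) w=3
  Add (0,2) w=4
  Add (3,4) w=4
  Add (0,1) w=6
  Skip (1,5) w=6 (creates cycle)
  Skip (0,3) w=7 (creates cycle)
  Skip (2,5) w=8 (creates cycle)
  Skip (2,3) w=11 (creates cycle)
  Skip (4,5) w=11 (creates cycle)
  Skip (0,4) w=13 (creates cycle)
  Skip (1,4) w=14 (creates cycle)
MST weight = 19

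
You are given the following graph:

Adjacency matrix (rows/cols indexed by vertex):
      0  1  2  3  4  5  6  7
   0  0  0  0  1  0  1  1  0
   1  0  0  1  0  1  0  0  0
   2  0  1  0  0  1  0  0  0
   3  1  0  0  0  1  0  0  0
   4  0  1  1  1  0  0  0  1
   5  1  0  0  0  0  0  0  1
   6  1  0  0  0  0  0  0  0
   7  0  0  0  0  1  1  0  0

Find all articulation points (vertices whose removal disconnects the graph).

An articulation point is a vertex whose removal disconnects the graph.
Articulation points: [0, 4]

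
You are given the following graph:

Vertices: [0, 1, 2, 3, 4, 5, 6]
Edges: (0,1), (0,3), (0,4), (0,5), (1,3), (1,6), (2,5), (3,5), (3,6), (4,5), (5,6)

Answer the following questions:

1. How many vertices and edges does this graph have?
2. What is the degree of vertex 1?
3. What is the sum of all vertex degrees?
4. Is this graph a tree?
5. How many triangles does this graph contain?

Count: 7 vertices, 11 edges.
Vertex 1 has neighbors [0, 3, 6], degree = 3.
Handshaking lemma: 2 * 11 = 22.
A tree on 7 vertices has 6 edges. This graph has 11 edges (5 extra). Not a tree.
Number of triangles = 5.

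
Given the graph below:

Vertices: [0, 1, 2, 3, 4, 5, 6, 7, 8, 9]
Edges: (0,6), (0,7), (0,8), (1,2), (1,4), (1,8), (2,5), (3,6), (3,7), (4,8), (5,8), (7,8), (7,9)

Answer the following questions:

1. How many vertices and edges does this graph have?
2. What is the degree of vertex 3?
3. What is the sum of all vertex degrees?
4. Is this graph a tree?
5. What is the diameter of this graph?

Count: 10 vertices, 13 edges.
Vertex 3 has neighbors [6, 7], degree = 2.
Handshaking lemma: 2 * 13 = 26.
A tree on 10 vertices has 9 edges. This graph has 13 edges (4 extra). Not a tree.
Diameter (longest shortest path) = 4.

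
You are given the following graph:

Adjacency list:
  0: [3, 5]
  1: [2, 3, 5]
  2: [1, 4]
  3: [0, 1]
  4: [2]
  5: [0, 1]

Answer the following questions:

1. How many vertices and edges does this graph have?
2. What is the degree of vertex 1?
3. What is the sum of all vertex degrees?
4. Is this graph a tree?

Count: 6 vertices, 6 edges.
Vertex 1 has neighbors [2, 3, 5], degree = 3.
Handshaking lemma: 2 * 6 = 12.
A tree on 6 vertices has 5 edges. This graph has 6 edges (1 extra). Not a tree.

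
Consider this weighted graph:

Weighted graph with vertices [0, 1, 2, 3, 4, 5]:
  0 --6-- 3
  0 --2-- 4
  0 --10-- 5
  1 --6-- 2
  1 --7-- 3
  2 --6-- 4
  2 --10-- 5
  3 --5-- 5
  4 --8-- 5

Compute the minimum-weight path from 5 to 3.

Using Dijkstra's algorithm from vertex 5:
Shortest path: 5 -> 3
Total weight: 5 = 5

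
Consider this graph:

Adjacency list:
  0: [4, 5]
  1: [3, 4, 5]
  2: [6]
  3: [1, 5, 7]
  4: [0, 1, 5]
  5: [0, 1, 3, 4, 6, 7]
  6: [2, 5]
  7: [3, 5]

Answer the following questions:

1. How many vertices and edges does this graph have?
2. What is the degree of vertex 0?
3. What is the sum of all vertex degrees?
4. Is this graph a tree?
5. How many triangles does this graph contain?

Count: 8 vertices, 11 edges.
Vertex 0 has neighbors [4, 5], degree = 2.
Handshaking lemma: 2 * 11 = 22.
A tree on 8 vertices has 7 edges. This graph has 11 edges (4 extra). Not a tree.
Number of triangles = 4.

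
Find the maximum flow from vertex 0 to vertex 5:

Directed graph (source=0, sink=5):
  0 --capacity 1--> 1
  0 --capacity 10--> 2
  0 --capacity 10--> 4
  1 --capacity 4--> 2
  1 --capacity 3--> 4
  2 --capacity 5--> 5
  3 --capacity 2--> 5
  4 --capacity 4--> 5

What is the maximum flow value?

Computing max flow:
  Flow on (0->2): 5/10
  Flow on (0->4): 4/10
  Flow on (2->5): 5/5
  Flow on (4->5): 4/4
Maximum flow = 9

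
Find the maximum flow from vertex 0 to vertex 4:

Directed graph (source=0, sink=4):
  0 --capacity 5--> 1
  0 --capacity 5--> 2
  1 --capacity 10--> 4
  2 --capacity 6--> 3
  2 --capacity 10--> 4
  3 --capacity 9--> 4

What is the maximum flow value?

Computing max flow:
  Flow on (0->1): 5/5
  Flow on (0->2): 5/5
  Flow on (1->4): 5/10
  Flow on (2->4): 5/10
Maximum flow = 10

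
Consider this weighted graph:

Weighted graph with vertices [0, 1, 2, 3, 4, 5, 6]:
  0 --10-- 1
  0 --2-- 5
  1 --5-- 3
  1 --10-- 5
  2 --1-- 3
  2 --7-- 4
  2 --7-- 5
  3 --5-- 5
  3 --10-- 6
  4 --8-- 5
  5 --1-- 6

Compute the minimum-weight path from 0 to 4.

Using Dijkstra's algorithm from vertex 0:
Shortest path: 0 -> 5 -> 4
Total weight: 2 + 8 = 10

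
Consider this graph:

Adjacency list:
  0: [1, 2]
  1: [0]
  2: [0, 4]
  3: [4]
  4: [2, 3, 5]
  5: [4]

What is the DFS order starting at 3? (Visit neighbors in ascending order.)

DFS from vertex 3 (neighbors processed in ascending order):
Visit order: 3, 4, 2, 0, 1, 5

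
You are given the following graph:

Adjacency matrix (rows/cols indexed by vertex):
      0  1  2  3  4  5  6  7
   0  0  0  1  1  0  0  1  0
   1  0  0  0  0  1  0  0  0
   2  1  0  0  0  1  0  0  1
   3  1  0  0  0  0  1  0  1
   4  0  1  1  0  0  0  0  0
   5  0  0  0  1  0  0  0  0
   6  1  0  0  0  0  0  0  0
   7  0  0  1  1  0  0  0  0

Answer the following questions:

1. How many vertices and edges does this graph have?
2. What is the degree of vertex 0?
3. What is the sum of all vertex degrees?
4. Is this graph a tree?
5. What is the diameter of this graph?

Count: 8 vertices, 8 edges.
Vertex 0 has neighbors [2, 3, 6], degree = 3.
Handshaking lemma: 2 * 8 = 16.
A tree on 8 vertices has 7 edges. This graph has 8 edges (1 extra). Not a tree.
Diameter (longest shortest path) = 5.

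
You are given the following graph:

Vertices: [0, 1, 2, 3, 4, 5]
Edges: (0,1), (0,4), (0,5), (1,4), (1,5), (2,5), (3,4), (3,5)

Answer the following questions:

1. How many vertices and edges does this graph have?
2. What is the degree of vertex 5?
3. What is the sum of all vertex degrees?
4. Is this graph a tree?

Count: 6 vertices, 8 edges.
Vertex 5 has neighbors [0, 1, 2, 3], degree = 4.
Handshaking lemma: 2 * 8 = 16.
A tree on 6 vertices has 5 edges. This graph has 8 edges (3 extra). Not a tree.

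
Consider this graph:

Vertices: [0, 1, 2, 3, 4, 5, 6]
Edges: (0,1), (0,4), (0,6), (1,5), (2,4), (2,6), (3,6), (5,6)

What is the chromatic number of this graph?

The graph has a maximum clique of size 2 (lower bound on chromatic number).
A valid 2-coloring: {0: 1, 1: 0, 2: 1, 3: 1, 4: 0, 5: 1, 6: 0}.
Chromatic number = 2.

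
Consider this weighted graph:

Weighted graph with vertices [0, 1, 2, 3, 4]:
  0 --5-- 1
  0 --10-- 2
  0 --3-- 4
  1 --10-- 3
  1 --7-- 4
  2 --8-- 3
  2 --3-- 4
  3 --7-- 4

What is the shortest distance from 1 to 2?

Using Dijkstra's algorithm from vertex 1:
Shortest path: 1 -> 4 -> 2
Total weight: 7 + 3 = 10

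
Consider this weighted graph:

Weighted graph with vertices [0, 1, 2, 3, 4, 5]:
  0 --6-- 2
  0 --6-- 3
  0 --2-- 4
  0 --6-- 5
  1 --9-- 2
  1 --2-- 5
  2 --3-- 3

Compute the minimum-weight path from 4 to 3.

Using Dijkstra's algorithm from vertex 4:
Shortest path: 4 -> 0 -> 3
Total weight: 2 + 6 = 8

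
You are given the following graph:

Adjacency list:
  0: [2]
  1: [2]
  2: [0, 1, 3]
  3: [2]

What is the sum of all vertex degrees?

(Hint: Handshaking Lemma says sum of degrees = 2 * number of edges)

Count edges: 3 edges.
By Handshaking Lemma: sum of degrees = 2 * 3 = 6.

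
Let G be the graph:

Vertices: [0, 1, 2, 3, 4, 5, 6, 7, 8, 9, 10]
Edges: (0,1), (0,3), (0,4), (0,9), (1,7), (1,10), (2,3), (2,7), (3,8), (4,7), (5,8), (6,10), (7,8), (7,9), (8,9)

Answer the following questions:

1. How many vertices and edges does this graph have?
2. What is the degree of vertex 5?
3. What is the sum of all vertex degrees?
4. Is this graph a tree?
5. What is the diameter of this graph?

Count: 11 vertices, 15 edges.
Vertex 5 has neighbors [8], degree = 1.
Handshaking lemma: 2 * 15 = 30.
A tree on 11 vertices has 10 edges. This graph has 15 edges (5 extra). Not a tree.
Diameter (longest shortest path) = 5.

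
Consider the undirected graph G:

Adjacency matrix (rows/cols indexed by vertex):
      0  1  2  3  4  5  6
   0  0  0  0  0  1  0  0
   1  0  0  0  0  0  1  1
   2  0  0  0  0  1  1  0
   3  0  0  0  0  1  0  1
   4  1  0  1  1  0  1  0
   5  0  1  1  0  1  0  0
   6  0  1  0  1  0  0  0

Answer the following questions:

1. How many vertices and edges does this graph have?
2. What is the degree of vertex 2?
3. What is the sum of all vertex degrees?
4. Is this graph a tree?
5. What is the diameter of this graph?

Count: 7 vertices, 8 edges.
Vertex 2 has neighbors [4, 5], degree = 2.
Handshaking lemma: 2 * 8 = 16.
A tree on 7 vertices has 6 edges. This graph has 8 edges (2 extra). Not a tree.
Diameter (longest shortest path) = 3.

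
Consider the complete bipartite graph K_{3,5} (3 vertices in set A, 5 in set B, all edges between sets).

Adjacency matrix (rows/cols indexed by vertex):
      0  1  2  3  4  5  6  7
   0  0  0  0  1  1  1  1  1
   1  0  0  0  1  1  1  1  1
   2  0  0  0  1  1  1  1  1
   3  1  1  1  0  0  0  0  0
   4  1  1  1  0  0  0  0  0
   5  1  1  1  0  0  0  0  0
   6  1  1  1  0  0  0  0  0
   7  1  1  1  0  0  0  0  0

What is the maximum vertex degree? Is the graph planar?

Set-A vertices have degree 5; set-B vertices have degree 3. Maximum degree = max(3,5) = 5.
K_{3,5} contains K_{3,3} as a subgraph (since both sides have >= 3 vertices); by Kuratowski's theorem it is not planar.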